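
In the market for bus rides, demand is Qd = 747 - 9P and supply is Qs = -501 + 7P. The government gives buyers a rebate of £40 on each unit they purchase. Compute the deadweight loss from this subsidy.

Pre-subsidy: 747 - 9P = -501 + 7P gives P* = 78, Q* = 45.
With the rebate, buyers effectively pay Pb = Ps − 40, where Ps is the price sellers receive.
Demand in terms of Ps becomes Qd = 747 − 9(Ps − 40) = 1107 - 9Ps. Setting this equal to supply: 1107 - 9Ps = -501 + 7Ps, so Ps = 100.5.
Buyers pay Pb = 100.5 − 40 = 60.5; Q' = -501 + 7·100.5 = 202.5.
The subsidy expands output by 202.5 − 45 = 157.5 past the efficient level; on those units the gap between marginal cost and willingness to pay runs from 0 up to 40.
DWL = ½ × 40 × 157.5 = 3150.

Deadweight loss = £3150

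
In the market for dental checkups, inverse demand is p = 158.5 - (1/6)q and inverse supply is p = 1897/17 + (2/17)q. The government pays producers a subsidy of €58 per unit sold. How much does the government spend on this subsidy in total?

Pre-subsidy: 158.5 - (1/6)q = 1897/17 + (2/17)q gives q* = 165 and p* = 131.
With the subsidy, sellers receive ps = pb + 58 for each unit, where pb is the price buyers pay.
On the curves, pb = 158.5 - (1/6)q and ps = 1897/17 + (2/17)q; the wedge ps − pb = 58 gives 1897/17 + (2/17)q − (158.5 - (1/6)q) = 58, so q' = 369.
Then pb = 158.5 − (1/6)·369 = 97 and ps = 1897/17 + (2/17)·369 = 155.
Government outlay = subsidy × quantity = 58 × 369 = 21402.

Government cost = €21402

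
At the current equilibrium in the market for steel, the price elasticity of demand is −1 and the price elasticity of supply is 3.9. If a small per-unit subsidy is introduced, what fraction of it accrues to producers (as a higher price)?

For a small subsidy around the equilibrium, the benefit split depends on the relative slopes, which at a point are proportional to the elasticities.
Buyer share = εs/(εs + |εd|) = 3.9/(3.9 + 1) = 39/49; seller share = |εd|/(εs + |εd|) = 10/49.
So producers capture 10/49 of the subsidy.

Producer share = 10/49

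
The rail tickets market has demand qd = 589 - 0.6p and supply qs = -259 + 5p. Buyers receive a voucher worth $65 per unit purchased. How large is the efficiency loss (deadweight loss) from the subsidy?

Deadweight loss = 63375/56

Pre-subsidy: 589 - 0.6p = -259 + 5p gives p* = 1060/7, q* = 3487/7.
With the rebate, buyers effectively pay pb = ps − 65, where ps is the price sellers receive.
Demand in terms of ps becomes qd = 589 − 0.6(ps − 65) = 628 - 0.6ps. Setting this equal to supply: 628 - 0.6ps = -259 + 5ps, so ps = 4435/28.
Buyers pay pb = 4435/28 − 65 = 2615/28; q' = -259 + 5·(4435/28) = 14923/28.
The subsidy expands output by 14923/28 − 3487/7 = 975/28 past the efficient level; on those units the gap between marginal cost and willingness to pay runs from 0 up to 65.
DWL = ½ × 65 × 975/28 = 63375/56.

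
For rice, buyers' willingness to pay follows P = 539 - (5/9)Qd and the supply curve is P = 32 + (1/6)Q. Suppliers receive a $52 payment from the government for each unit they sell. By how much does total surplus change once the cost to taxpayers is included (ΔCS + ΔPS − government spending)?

Pre-subsidy: 539 - (5/9)Q = 32 + (1/6)Q gives Q* = 702 and P* = 149.
With the subsidy, sellers receive Ps = Pb + 52 for each unit, where Pb is the price buyers pay.
On the curves, Pb = 539 - (5/9)Q and Ps = 32 + (1/6)Q; the wedge Ps − Pb = 52 gives 32 + (1/6)Q − (539 - (5/9)Q) = 52, so Q' = 774.
Then Pb = 539 − (5/9)·774 = 109 and Ps = 32 + (1/6)·774 = 161.
ΔCS = ½(702 + 774)(149 − 109) = 29520; ΔPS = ½(702 + 774)(161 − 149) = 8856.
Government spending = 52 × 774 = 40248.
Net change = 29520 + 8856 − 40248 = -1872. The loss equals the DWL triangle ½·52·72.

Net change in total surplus = -$1872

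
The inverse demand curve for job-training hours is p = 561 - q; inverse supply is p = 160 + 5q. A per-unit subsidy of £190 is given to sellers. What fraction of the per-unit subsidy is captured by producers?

Pre-subsidy: 561 - q = 160 + 5q gives q* = 401/6 and p* = 2965/6.
With the subsidy, sellers receive ps = pb + 190 for each unit, where pb is the price buyers pay.
On the curves, pb = 561 - q and ps = 160 + 5q; the wedge ps − pb = 190 gives 160 + 5q − (561 - q) = 190, so q' = 98.5.
Then pb = 561 − 1·98.5 = 462.5 and ps = 160 + 5·98.5 = 652.5.
Buyers' price falls by p* − pb = 2965/6 − 462.5 = 95/3; sellers' price rises by ps − p* = 652.5 − 2965/6 = 475/3.
So producers capture (475/3)/190 = 5/6 of each unit of subsidy.

Producer share = 5/6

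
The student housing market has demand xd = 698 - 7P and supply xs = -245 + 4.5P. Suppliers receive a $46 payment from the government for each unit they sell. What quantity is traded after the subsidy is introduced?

x' = 250

Pre-subsidy: 698 - 7P = -245 + 4.5P gives P* = 82, x* = 124.
With the subsidy, sellers receive Ps = Pb + 46 for each unit, where Pb is the price buyers pay.
Supply in terms of Pb becomes xs = -245 + 4.5(Pb + 46) = -38 + 4.5Pb. Setting this equal to demand: 698 - 7Pb = -38 + 4.5Pb, so Pb = 64.
Sellers receive Ps = 64 + 46 = 110; x' = 698 − 7·64 = 250.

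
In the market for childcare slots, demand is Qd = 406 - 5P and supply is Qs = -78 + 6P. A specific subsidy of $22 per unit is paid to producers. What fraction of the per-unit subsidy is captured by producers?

Pre-subsidy: 406 - 5P = -78 + 6P gives P* = 44, Q* = 186.
With the subsidy, sellers receive Ps = Pb + 22 for each unit, where Pb is the price buyers pay.
Supply in terms of Pb becomes Qs = -78 + 6(Pb + 22) = 54 + 6Pb. Setting this equal to demand: 406 - 5Pb = 54 + 6Pb, so Pb = 32.
Sellers receive Ps = 32 + 22 = 54; Q' = 406 − 5·32 = 246.
Buyers' price falls by P* − Pb = 44 − 32 = 12; sellers' price rises by Ps − P* = 54 − 44 = 10.
So producers capture 10/22 = 5/11 of each unit of subsidy.

Producer share = 5/11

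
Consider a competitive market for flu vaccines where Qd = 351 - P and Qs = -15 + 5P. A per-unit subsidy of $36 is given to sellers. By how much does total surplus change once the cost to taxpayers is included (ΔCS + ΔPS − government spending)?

Pre-subsidy: 351 - P = -15 + 5P gives P* = 61, Q* = 290.
With the subsidy, sellers receive Ps = Pb + 36 for each unit, where Pb is the price buyers pay.
Supply in terms of Pb becomes Qs = -15 + 5(Pb + 36) = 165 + 5Pb. Setting this equal to demand: 351 - Pb = 165 + 5Pb, so Pb = 31.
Sellers receive Ps = 31 + 36 = 67; Q' = 351 − 1·31 = 320.
ΔCS = ½(290 + 320)(61 − 31) = 9150; ΔPS = ½(290 + 320)(67 − 61) = 1830.
Government spending = 36 × 320 = 11520.
Net change = 9150 + 1830 − 11520 = -540. The loss equals the DWL triangle ½·36·30.

Net change in total surplus = -$540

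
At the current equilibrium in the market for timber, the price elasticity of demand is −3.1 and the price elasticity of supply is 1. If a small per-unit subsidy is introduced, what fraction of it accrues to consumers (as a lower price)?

Consumer share = 10/41

For a small subsidy around the equilibrium, the benefit split depends on the relative slopes, which at a point are proportional to the elasticities.
Buyer share = εs/(εs + |εd|) = 1/(1 + 3.1) = 10/41; seller share = |εd|/(εs + |εd|) = 31/41.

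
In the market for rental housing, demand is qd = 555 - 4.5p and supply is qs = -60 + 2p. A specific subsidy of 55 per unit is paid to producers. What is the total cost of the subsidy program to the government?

Pre-subsidy: 555 - 4.5p = -60 + 2p gives p* = 1230/13, q* = 1680/13.
With the subsidy, sellers receive ps = pb + 55 for each unit, where pb is the price buyers pay.
Supply in terms of pb becomes qs = -60 + 2(pb + 55) = 50 + 2pb. Setting this equal to demand: 555 - 4.5pb = 50 + 2pb, so pb = 1010/13.
Sellers receive ps = 1010/13 + 55 = 1725/13; q' = 555 − 4.5·(1010/13) = 2670/13.
Government outlay = subsidy × quantity = 55 × 2670/13 = 146850/13.

Government cost = 146850/13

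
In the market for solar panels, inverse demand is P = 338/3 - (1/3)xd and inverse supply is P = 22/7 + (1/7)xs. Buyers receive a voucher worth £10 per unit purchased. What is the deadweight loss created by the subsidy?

Pre-subsidy: 338/3 - (1/3)x = 22/7 + (1/7)x gives x* = 230 and P* = 36.
With the rebate, buyers effectively pay Pb = Ps − 10, where Ps is the price sellers receive.
On the curves, Pb = 338/3 - (1/3)x and Ps = 22/7 + (1/7)x; the wedge Ps − Pb = 10 gives 22/7 + (1/7)x − (338/3 - (1/3)x) = 10, so x' = 251.
Then Pb = 338/3 − (1/3)·251 = 29 and Ps = 22/7 + (1/7)·251 = 39.
The subsidy expands output by 251 − 230 = 21 past the efficient level; on those units the gap between marginal cost and willingness to pay runs from 0 up to 10.
DWL = ½ × 10 × 21 = 105.

Deadweight loss = £105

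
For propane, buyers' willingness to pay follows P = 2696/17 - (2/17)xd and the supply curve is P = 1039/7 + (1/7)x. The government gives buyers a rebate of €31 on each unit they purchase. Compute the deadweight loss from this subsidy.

Pre-subsidy: 2696/17 - (2/17)x = 1039/7 + (1/7)x gives x* = 39 and P* = 154.
With the rebate, buyers effectively pay Pb = Ps − 31, where Ps is the price sellers receive.
On the curves, Pb = 2696/17 - (2/17)x and Ps = 1039/7 + (1/7)x; the wedge Ps − Pb = 31 gives 1039/7 + (1/7)x − (2696/17 - (2/17)x) = 31, so x' = 158.
Then Pb = 2696/17 − (2/17)·158 = 140 and Ps = 1039/7 + (1/7)·158 = 171.
The subsidy expands output by 158 − 39 = 119 past the efficient level; on those units the gap between marginal cost and willingness to pay runs from 0 up to 31.
DWL = ½ × 31 × 119 = 1844.5.

Deadweight loss = €1844.5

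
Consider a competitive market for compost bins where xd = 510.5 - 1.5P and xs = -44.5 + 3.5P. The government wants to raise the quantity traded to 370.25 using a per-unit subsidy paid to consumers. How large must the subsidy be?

Required subsidy s = 25 per unit

At x = 370.25, invert demand for the buyer price: Pb = (510.5 − 370.25)/1.5 = 93.5; invert supply for the seller price: Ps = (370.25 − (-44.5))/3.5 = 118.5.
The subsidy must fill the gap: s = Ps − Pb = 118.5 − 93.5 = 25.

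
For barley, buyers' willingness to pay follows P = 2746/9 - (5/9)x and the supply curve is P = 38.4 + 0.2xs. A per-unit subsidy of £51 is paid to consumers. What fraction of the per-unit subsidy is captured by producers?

Producer share = 9/34

Pre-subsidy: 2746/9 - (5/9)x = 38.4 + 0.2x gives x* = 353 and P* = 109.
With the rebate, buyers effectively pay Pb = Ps − 51, where Ps is the price sellers receive.
On the curves, Pb = 2746/9 - (5/9)x and Ps = 38.4 + 0.2x; the wedge Ps − Pb = 51 gives 38.4 + 0.2x − (2746/9 - (5/9)x) = 51, so x' = 420.5.
Then Pb = 2746/9 − (5/9)·420.5 = 71.5 and Ps = 38.4 + 0.2·420.5 = 122.5.
Buyers' price falls by P* − Pb = 109 − 71.5 = 37.5; sellers' price rises by Ps − P* = 122.5 − 109 = 13.5.
So producers capture 13.5/51 = 9/34 of each unit of subsidy.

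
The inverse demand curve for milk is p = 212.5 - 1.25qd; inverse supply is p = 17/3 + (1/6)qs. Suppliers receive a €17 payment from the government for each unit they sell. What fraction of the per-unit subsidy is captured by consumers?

Pre-subsidy: 212.5 - 1.25q = 17/3 + (1/6)q gives q* = 146 and p* = 30.
With the subsidy, sellers receive ps = pb + 17 for each unit, where pb is the price buyers pay.
On the curves, pb = 212.5 - 1.25q and ps = 17/3 + (1/6)q; the wedge ps − pb = 17 gives 17/3 + (1/6)q − (212.5 - 1.25q) = 17, so q' = 158.
Then pb = 212.5 − 1.25·158 = 15 and ps = 17/3 + (1/6)·158 = 32.
Buyers' price falls by p* − pb = 30 − 15 = 15; sellers' price rises by ps − p* = 32 − 30 = 2.
So consumers capture 15/17 = 15/17 of each unit of subsidy.

Consumer share = 15/17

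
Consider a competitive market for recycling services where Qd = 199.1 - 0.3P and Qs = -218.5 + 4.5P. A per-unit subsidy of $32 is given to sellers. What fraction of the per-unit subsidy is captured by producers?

Producer share = 0.0625

Pre-subsidy: 199.1 - 0.3P = -218.5 + 4.5P gives P* = 87, Q* = 173.
With the subsidy, sellers receive Ps = Pb + 32 for each unit, where Pb is the price buyers pay.
Supply in terms of Pb becomes Qs = -218.5 + 4.5(Pb + 32) = -74.5 + 4.5Pb. Setting this equal to demand: 199.1 - 0.3Pb = -74.5 + 4.5Pb, so Pb = 57.
Sellers receive Ps = 57 + 32 = 89; Q' = 199.1 − 0.3·57 = 182.
Buyers' price falls by P* − Pb = 87 − 57 = 30; sellers' price rises by Ps − P* = 89 − 87 = 2.
So producers capture 2/32 = 0.0625 of each unit of subsidy.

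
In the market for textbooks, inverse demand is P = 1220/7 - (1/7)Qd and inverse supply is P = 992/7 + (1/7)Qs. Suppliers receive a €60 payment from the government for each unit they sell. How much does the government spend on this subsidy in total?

Government cost = €19440

Pre-subsidy: 1220/7 - (1/7)Q = 992/7 + (1/7)Q gives Q* = 114 and P* = 158.
With the subsidy, sellers receive Ps = Pb + 60 for each unit, where Pb is the price buyers pay.
On the curves, Pb = 1220/7 - (1/7)Q and Ps = 992/7 + (1/7)Q; the wedge Ps − Pb = 60 gives 992/7 + (1/7)Q − (1220/7 - (1/7)Q) = 60, so Q' = 324.
Then Pb = 1220/7 − (1/7)·324 = 128 and Ps = 992/7 + (1/7)·324 = 188.
Government outlay = subsidy × quantity = 60 × 324 = 19440.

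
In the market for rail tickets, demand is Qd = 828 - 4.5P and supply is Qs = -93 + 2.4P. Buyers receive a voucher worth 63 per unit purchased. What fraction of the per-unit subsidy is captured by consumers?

Consumer share = 8/23

Pre-subsidy: 828 - 4.5P = -93 + 2.4P gives P* = 3070/23, Q* = 5229/23.
With the rebate, buyers effectively pay Pb = Ps − 63, where Ps is the price sellers receive.
Demand in terms of Ps becomes Qd = 828 − 4.5(Ps − 63) = 1111.5 - 4.5Ps. Setting this equal to supply: 1111.5 - 4.5Ps = -93 + 2.4Ps, so Ps = 4015/23.
Buyers pay Pb = 4015/23 − 63 = 2566/23; Q' = -93 + 2.4·(4015/23) = 7497/23.
Buyers' price falls by P* − Pb = 3070/23 − 2566/23 = 504/23; sellers' price rises by Ps − P* = 4015/23 − 3070/23 = 945/23.
So consumers capture (504/23)/63 = 8/23 of each unit of subsidy.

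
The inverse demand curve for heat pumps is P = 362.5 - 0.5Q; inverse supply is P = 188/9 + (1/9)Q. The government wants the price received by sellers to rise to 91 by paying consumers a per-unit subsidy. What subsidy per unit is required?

At a seller price of 91, quantity supplied is -188 + 9·91 = 631.
Buyers absorb 631 only when they pay Pb = 362.5 − 0.5·631 = 47.
s = Ps − Pb = 91 − 47 = 44.

Required subsidy s = 44 per unit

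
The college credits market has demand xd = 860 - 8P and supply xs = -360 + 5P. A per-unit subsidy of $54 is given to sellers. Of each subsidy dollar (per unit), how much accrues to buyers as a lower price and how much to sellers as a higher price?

Pre-subsidy: 860 - 8P = -360 + 5P gives P* = 1220/13, x* = 1420/13.
With the subsidy, sellers receive Ps = Pb + 54 for each unit, where Pb is the price buyers pay.
Supply in terms of Pb becomes xs = -360 + 5(Pb + 54) = -90 + 5Pb. Setting this equal to demand: 860 - 8Pb = -90 + 5Pb, so Pb = 950/13.
Sellers receive Ps = 950/13 + 54 = 1652/13; x' = 860 − 8·(950/13) = 3580/13.
Buyers' price falls by P* − Pb = 1220/13 − 950/13 = 270/13; sellers' price rises by Ps − P* = 1652/13 − 1220/13 = 432/13.

Buyers gain 270/13 per unit; sellers gain 432/13 per unit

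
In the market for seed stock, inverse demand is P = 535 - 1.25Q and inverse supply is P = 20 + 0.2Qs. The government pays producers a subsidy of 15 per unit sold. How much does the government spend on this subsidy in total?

Government cost = 159000/29

Pre-subsidy: 535 - 1.25Q = 20 + 0.2Q gives Q* = 10300/29 and P* = 2640/29.
With the subsidy, sellers receive Ps = Pb + 15 for each unit, where Pb is the price buyers pay.
On the curves, Pb = 535 - 1.25Q and Ps = 20 + 0.2Q; the wedge Ps − Pb = 15 gives 20 + 0.2Q − (535 - 1.25Q) = 15, so Q' = 10600/29.
Then Pb = 535 − 1.25·(10600/29) = 2265/29 and Ps = 20 + 0.2·(10600/29) = 2700/29.
Government outlay = subsidy × quantity = 15 × 10600/29 = 159000/29.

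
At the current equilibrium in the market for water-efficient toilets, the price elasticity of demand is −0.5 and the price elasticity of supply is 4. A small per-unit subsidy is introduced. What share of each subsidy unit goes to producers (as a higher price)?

For a small subsidy around the equilibrium, the benefit split depends on the relative slopes, which at a point are proportional to the elasticities.
Buyer share = εs/(εs + |εd|) = 4/(4 + 0.5) = 8/9; seller share = |εd|/(εs + |εd|) = 1/9.
So producers capture 1/9 of the subsidy.

Producer share = 1/9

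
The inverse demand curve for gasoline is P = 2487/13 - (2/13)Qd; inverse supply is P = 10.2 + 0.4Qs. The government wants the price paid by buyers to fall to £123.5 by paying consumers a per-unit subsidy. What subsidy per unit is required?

Required subsidy s = £63 per unit

At a buyer price of 123.5, quantity demanded is 1243.5 − 6.5·123.5 = 440.75.
Sellers supply 440.75 only when they receive Ps = 10.2 + 0.4·440.75 = 186.5.
s = Ps − Pb = 186.5 − 123.5 = 63.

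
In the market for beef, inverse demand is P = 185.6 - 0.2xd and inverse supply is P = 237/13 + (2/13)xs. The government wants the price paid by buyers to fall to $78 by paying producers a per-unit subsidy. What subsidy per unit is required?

At a buyer price of 78, quantity demanded is 928 − 5·78 = 538.
Sellers supply 538 only when they receive Ps = 237/13 + (2/13)·538 = 101.
s = Ps − Pb = 101 − 78 = 23.

Required subsidy s = $23 per unit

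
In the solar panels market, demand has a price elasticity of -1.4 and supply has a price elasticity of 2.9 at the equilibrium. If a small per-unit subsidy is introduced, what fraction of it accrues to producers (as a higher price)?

For a small subsidy around the equilibrium, the benefit split depends on the relative slopes, which at a point are proportional to the elasticities.
Buyer share = εs/(εs + |εd|) = 2.9/(2.9 + 1.4) = 29/43; seller share = |εd|/(εs + |εd|) = 14/43.
So producers capture 14/43 of the subsidy.

Producer share = 14/43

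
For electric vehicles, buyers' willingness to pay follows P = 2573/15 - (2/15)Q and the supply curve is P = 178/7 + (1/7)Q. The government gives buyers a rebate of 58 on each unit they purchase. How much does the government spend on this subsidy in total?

Government cost = 42862

Pre-subsidy: 2573/15 - (2/15)Q = 178/7 + (1/7)Q gives Q* = 529 and P* = 101.
With the rebate, buyers effectively pay Pb = Ps − 58, where Ps is the price sellers receive.
On the curves, Pb = 2573/15 - (2/15)Q and Ps = 178/7 + (1/7)Q; the wedge Ps − Pb = 58 gives 178/7 + (1/7)Q − (2573/15 - (2/15)Q) = 58, so Q' = 739.
Then Pb = 2573/15 − (2/15)·739 = 73 and Ps = 178/7 + (1/7)·739 = 131.
Government outlay = subsidy × quantity = 58 × 739 = 42862.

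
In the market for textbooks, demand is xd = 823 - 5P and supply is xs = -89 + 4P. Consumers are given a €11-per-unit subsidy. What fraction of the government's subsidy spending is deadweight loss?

Pre-subsidy: 823 - 5P = -89 + 4P gives P* = 304/3, x* = 949/3.
With the rebate, buyers effectively pay Pb = Ps − 11, where Ps is the price sellers receive.
Demand in terms of Ps becomes xd = 823 − 5(Ps − 11) = 878 - 5Ps. Setting this equal to supply: 878 - 5Ps = -89 + 4Ps, so Ps = 967/9.
Buyers pay Pb = 967/9 − 11 = 868/9; x' = -89 + 4·(967/9) = 3067/9.
ΔCS = ½(949/3 + 3067/9)(304/3 − 868/9) = 130108/81; ΔPS = ½(949/3 + 3067/9)(967/9 − 304/3) = 162635/81.
Government spending = 11 × 3067/9 = 33737/9.
DWL = ½ × 11 × (3067/9 − 949/3) = 1210/9; fraction = (1210/9) / (33737/9) = 110/3067.

DWL / government spending = 110/3067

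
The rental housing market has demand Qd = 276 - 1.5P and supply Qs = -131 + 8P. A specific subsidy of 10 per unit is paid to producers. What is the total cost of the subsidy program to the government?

Government cost = 42630/19

Pre-subsidy: 276 - 1.5P = -131 + 8P gives P* = 814/19, Q* = 4023/19.
With the subsidy, sellers receive Ps = Pb + 10 for each unit, where Pb is the price buyers pay.
Supply in terms of Pb becomes Qs = -131 + 8(Pb + 10) = -51 + 8Pb. Setting this equal to demand: 276 - 1.5Pb = -51 + 8Pb, so Pb = 654/19.
Sellers receive Ps = 654/19 + 10 = 844/19; Q' = 276 − 1.5·(654/19) = 4263/19.
Government outlay = subsidy × quantity = 10 × 4263/19 = 42630/19.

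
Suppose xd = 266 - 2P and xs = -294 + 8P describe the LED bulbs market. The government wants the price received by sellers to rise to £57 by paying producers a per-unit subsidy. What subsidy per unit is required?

Required subsidy s = £5 per unit

At a seller price of 57, quantity supplied is -294 + 8·57 = 162.
Buyers absorb 162 only when they pay Pb with 266 − 2·Pb = 162, i.e. Pb = 52.
s = Ps − Pb = 57 − 52 = 5.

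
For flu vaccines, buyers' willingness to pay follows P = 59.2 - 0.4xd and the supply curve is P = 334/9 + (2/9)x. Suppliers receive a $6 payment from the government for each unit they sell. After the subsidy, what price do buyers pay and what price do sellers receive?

Pre-subsidy: 59.2 - 0.4x = 334/9 + (2/9)x gives x* = 35.5 and P* = 45.
With the subsidy, sellers receive Ps = Pb + 6 for each unit, where Pb is the price buyers pay.
On the curves, Pb = 59.2 - 0.4x and Ps = 334/9 + (2/9)x; the wedge Ps − Pb = 6 gives 334/9 + (2/9)x − (59.2 - 0.4x) = 6, so x' = 316/7.
Then Pb = 59.2 − 0.4·(316/7) = 288/7 and Ps = 334/9 + (2/9)·(316/7) = 330/7.

Buyers pay 288/7; sellers receive 330/7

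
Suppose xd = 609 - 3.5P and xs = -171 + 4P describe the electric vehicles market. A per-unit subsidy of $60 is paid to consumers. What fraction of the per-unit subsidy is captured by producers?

Producer share = 7/15

Pre-subsidy: 609 - 3.5P = -171 + 4P gives P* = 104, x* = 245.
With the rebate, buyers effectively pay Pb = Ps − 60, where Ps is the price sellers receive.
Demand in terms of Ps becomes xd = 609 − 3.5(Ps − 60) = 819 - 3.5Ps. Setting this equal to supply: 819 - 3.5Ps = -171 + 4Ps, so Ps = 132.
Buyers pay Pb = 132 − 60 = 72; x' = -171 + 4·132 = 357.
Buyers' price falls by P* − Pb = 104 − 72 = 32; sellers' price rises by Ps − P* = 132 − 104 = 28.
So producers capture 28/60 = 7/15 of each unit of subsidy.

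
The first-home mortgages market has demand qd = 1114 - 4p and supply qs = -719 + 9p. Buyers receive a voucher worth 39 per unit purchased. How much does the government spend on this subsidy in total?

Pre-subsidy: 1114 - 4p = -719 + 9p gives p* = 141, q* = 550.
With the rebate, buyers effectively pay pb = ps − 39, where ps is the price sellers receive.
Demand in terms of ps becomes qd = 1114 − 4(ps − 39) = 1270 - 4ps. Setting this equal to supply: 1270 - 4ps = -719 + 9ps, so ps = 153.
Buyers pay pb = 153 − 39 = 114; q' = -719 + 9·153 = 658.
Government outlay = subsidy × quantity = 39 × 658 = 25662.

Government cost = 25662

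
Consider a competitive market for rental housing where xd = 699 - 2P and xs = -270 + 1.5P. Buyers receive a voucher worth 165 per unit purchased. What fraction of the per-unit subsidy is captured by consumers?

Consumer share = 3/7

Pre-subsidy: 699 - 2P = -270 + 1.5P gives P* = 1938/7, x* = 1017/7.
With the rebate, buyers effectively pay Pb = Ps − 165, where Ps is the price sellers receive.
Demand in terms of Ps becomes xd = 699 − 2(Ps − 165) = 1029 - 2Ps. Setting this equal to supply: 1029 - 2Ps = -270 + 1.5Ps, so Ps = 2598/7.
Buyers pay Pb = 2598/7 − 165 = 1443/7; x' = -270 + 1.5·(2598/7) = 2007/7.
Buyers' price falls by P* − Pb = 1938/7 − 1443/7 = 495/7; sellers' price rises by Ps − P* = 2598/7 − 1938/7 = 660/7.
So consumers capture (495/7)/165 = 3/7 of each unit of subsidy.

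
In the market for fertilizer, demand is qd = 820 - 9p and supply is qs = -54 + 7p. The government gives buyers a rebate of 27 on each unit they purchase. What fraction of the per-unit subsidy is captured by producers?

Pre-subsidy: 820 - 9p = -54 + 7p gives p* = 54.625, q* = 328.375.
With the rebate, buyers effectively pay pb = ps − 27, where ps is the price sellers receive.
Demand in terms of ps becomes qd = 820 − 9(ps − 27) = 1063 - 9ps. Setting this equal to supply: 1063 - 9ps = -54 + 7ps, so ps = 69.8125.
Buyers pay pb = 69.8125 − 27 = 42.8125; q' = -54 + 7·69.8125 = 434.6875.
Buyers' price falls by p* − pb = 54.625 − 42.8125 = 11.8125; sellers' price rises by ps − p* = 69.8125 − 54.625 = 15.1875.
So producers capture 15.1875/27 = 0.5625 of each unit of subsidy.

Producer share = 0.5625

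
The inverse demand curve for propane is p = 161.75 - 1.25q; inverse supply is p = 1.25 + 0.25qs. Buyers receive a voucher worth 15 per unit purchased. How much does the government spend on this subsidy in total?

Pre-subsidy: 161.75 - 1.25q = 1.25 + 0.25q gives q* = 107 and p* = 28.
With the rebate, buyers effectively pay pb = ps − 15, where ps is the price sellers receive.
On the curves, pb = 161.75 - 1.25q and ps = 1.25 + 0.25q; the wedge ps − pb = 15 gives 1.25 + 0.25q − (161.75 - 1.25q) = 15, so q' = 117.
Then pb = 161.75 − 1.25·117 = 15.5 and ps = 1.25 + 0.25·117 = 30.5.
Government outlay = subsidy × quantity = 15 × 117 = 1755.

Government cost = 1755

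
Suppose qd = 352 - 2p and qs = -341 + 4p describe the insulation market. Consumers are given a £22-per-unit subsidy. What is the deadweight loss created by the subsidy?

Pre-subsidy: 352 - 2p = -341 + 4p gives p* = 115.5, q* = 121.
With the rebate, buyers effectively pay pb = ps − 22, where ps is the price sellers receive.
Demand in terms of ps becomes qd = 352 − 2(ps − 22) = 396 - 2ps. Setting this equal to supply: 396 - 2ps = -341 + 4ps, so ps = 737/6.
Buyers pay pb = 737/6 − 22 = 605/6; q' = -341 + 4·(737/6) = 451/3.
The subsidy expands output by 451/3 − 121 = 88/3 past the efficient level; on those units the gap between marginal cost and willingness to pay runs from 0 up to 22.
DWL = ½ × 22 × 88/3 = 968/3.

Deadweight loss = 968/3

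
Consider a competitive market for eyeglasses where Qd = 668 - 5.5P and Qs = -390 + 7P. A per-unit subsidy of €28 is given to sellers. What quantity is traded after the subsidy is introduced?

Q' = 288.72

Pre-subsidy: 668 - 5.5P = -390 + 7P gives P* = 84.64, Q* = 202.48.
With the subsidy, sellers receive Ps = Pb + 28 for each unit, where Pb is the price buyers pay.
Supply in terms of Pb becomes Qs = -390 + 7(Pb + 28) = -194 + 7Pb. Setting this equal to demand: 668 - 5.5Pb = -194 + 7Pb, so Pb = 68.96.
Sellers receive Ps = 68.96 + 28 = 96.96; Q' = 668 − 5.5·68.96 = 288.72.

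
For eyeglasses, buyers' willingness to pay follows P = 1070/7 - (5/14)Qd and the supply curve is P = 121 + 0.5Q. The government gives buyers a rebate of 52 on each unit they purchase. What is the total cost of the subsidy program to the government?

Pre-subsidy: 1070/7 - (5/14)Q = 121 + 0.5Q gives Q* = 223/6 and P* = 1675/12.
With the rebate, buyers effectively pay Pb = Ps − 52, where Ps is the price sellers receive.
On the curves, Pb = 1070/7 - (5/14)Q and Ps = 121 + 0.5Q; the wedge Ps − Pb = 52 gives 121 + 0.5Q − (1070/7 - (5/14)Q) = 52, so Q' = 587/6.
Then Pb = 1070/7 − (5/14)·(587/6) = 1415/12 and Ps = 121 + 0.5·(587/6) = 2039/12.
Government outlay = subsidy × quantity = 52 × 587/6 = 15262/3.

Government cost = 15262/3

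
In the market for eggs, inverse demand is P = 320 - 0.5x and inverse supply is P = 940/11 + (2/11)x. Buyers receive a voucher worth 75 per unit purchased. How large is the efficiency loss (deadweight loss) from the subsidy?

Deadweight loss = 4125

Pre-subsidy: 320 - 0.5x = 940/11 + (2/11)x gives x* = 344 and P* = 148.
With the rebate, buyers effectively pay Pb = Ps − 75, where Ps is the price sellers receive.
On the curves, Pb = 320 - 0.5x and Ps = 940/11 + (2/11)x; the wedge Ps − Pb = 75 gives 940/11 + (2/11)x − (320 - 0.5x) = 75, so x' = 454.
Then Pb = 320 − 0.5·454 = 93 and Ps = 940/11 + (2/11)·454 = 168.
The subsidy expands output by 454 − 344 = 110 past the efficient level; on those units the gap between marginal cost and willingness to pay runs from 0 up to 75.
DWL = ½ × 75 × 110 = 4125.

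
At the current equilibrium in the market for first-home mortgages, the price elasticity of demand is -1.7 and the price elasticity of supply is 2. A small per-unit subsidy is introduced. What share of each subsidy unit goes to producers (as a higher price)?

Producer share = 17/37

For a small subsidy around the equilibrium, the benefit split depends on the relative slopes, which at a point are proportional to the elasticities.
Buyer share = εs/(εs + |εd|) = 2/(2 + 1.7) = 20/37; seller share = |εd|/(εs + |εd|) = 17/37.
So producers capture 17/37 of the subsidy.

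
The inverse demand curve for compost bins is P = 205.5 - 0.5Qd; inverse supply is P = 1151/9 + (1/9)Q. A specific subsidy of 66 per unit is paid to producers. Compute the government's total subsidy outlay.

Government cost = 15510

Pre-subsidy: 205.5 - 0.5Q = 1151/9 + (1/9)Q gives Q* = 127 and P* = 142.
With the subsidy, sellers receive Ps = Pb + 66 for each unit, where Pb is the price buyers pay.
On the curves, Pb = 205.5 - 0.5Q and Ps = 1151/9 + (1/9)Q; the wedge Ps − Pb = 66 gives 1151/9 + (1/9)Q − (205.5 - 0.5Q) = 66, so Q' = 235.
Then Pb = 205.5 − 0.5·235 = 88 and Ps = 1151/9 + (1/9)·235 = 154.
Government outlay = subsidy × quantity = 66 × 235 = 15510.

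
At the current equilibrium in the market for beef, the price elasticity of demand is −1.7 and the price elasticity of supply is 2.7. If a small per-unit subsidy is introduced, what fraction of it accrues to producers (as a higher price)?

Producer share = 17/44

For a small subsidy around the equilibrium, the benefit split depends on the relative slopes, which at a point are proportional to the elasticities.
Buyer share = εs/(εs + |εd|) = 2.7/(2.7 + 1.7) = 27/44; seller share = |εd|/(εs + |εd|) = 17/44.
So producers capture 17/44 of the subsidy.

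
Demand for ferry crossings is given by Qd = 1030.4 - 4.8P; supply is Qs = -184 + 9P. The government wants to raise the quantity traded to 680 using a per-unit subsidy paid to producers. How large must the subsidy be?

At Q = 680, invert demand for the buyer price: Pb = (1030.4 − 680)/4.8 = 73; invert supply for the seller price: Ps = (680 − (-184))/9 = 96.
The subsidy must fill the gap: s = Ps − Pb = 96 − 73 = 23.

Required subsidy s = 23 per unit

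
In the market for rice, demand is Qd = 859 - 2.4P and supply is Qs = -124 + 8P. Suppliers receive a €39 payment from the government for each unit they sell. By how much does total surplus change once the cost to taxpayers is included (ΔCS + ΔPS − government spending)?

Net change in total surplus = -€1404

Pre-subsidy: 859 - 2.4P = -124 + 8P gives P* = 4915/52, Q* = 8218/13.
With the subsidy, sellers receive Ps = Pb + 39 for each unit, where Pb is the price buyers pay.
Supply in terms of Pb becomes Qs = -124 + 8(Pb + 39) = 188 + 8Pb. Setting this equal to demand: 859 - 2.4Pb = 188 + 8Pb, so Pb = 3355/52.
Sellers receive Ps = 3355/52 + 39 = 5383/52; Q' = 859 − 2.4·(3355/52) = 9154/13.
ΔCS = ½(8218/13 + 9154/13)(4915/52 − 3355/52) = 260580/13; ΔPS = ½(8218/13 + 9154/13)(5383/52 − 4915/52) = 78174/13.
Government spending = 39 × 9154/13 = 27462.
Net change = 260580/13 + 78174/13 − 27462 = -1404. The loss equals the DWL triangle ½·39·72.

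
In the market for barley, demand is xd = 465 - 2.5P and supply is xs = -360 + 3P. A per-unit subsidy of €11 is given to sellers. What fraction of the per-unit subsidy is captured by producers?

Producer share = 5/11

Pre-subsidy: 465 - 2.5P = -360 + 3P gives P* = 150, x* = 90.
With the subsidy, sellers receive Ps = Pb + 11 for each unit, where Pb is the price buyers pay.
Supply in terms of Pb becomes xs = -360 + 3(Pb + 11) = -327 + 3Pb. Setting this equal to demand: 465 - 2.5Pb = -327 + 3Pb, so Pb = 144.
Sellers receive Ps = 144 + 11 = 155; x' = 465 − 2.5·144 = 105.
Buyers' price falls by P* − Pb = 150 − 144 = 6; sellers' price rises by Ps − P* = 155 − 150 = 5.
So producers capture 5/11 = 5/11 of each unit of subsidy.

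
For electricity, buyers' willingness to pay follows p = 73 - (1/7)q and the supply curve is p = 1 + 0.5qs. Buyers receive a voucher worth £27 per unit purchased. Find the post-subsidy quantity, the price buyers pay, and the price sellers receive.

Pre-subsidy: 73 - (1/7)q = 1 + 0.5q gives q* = 112 and p* = 57.
With the rebate, buyers effectively pay pb = ps − 27, where ps is the price sellers receive.
On the curves, pb = 73 - (1/7)q and ps = 1 + 0.5q; the wedge ps − pb = 27 gives 1 + 0.5q − (73 - (1/7)q) = 27, so q' = 154.
Then pb = 73 − (1/7)·154 = 51 and ps = 1 + 0.5·154 = 78.

q' = 154; buyers pay £51; sellers receive £78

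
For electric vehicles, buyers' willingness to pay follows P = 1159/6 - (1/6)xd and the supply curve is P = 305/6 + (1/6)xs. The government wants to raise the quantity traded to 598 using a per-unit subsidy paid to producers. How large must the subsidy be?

At x = 598, from the demand curve buyers pay Pb = 1159/6 − (1/6)·598 = 93.5; from the supply curve sellers need Ps = 305/6 + (1/6)·598 = 150.5.
The subsidy must fill the gap: s = Ps − Pb = 150.5 − 93.5 = 57.

Required subsidy s = 57 per unit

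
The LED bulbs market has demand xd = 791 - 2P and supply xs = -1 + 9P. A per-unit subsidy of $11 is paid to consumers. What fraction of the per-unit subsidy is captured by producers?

Producer share = 2/11

Pre-subsidy: 791 - 2P = -1 + 9P gives P* = 72, x* = 647.
With the rebate, buyers effectively pay Pb = Ps − 11, where Ps is the price sellers receive.
Demand in terms of Ps becomes xd = 791 − 2(Ps − 11) = 813 - 2Ps. Setting this equal to supply: 813 - 2Ps = -1 + 9Ps, so Ps = 74.
Buyers pay Pb = 74 − 11 = 63; x' = -1 + 9·74 = 665.
Buyers' price falls by P* − Pb = 72 − 63 = 9; sellers' price rises by Ps − P* = 74 − 72 = 2.
So producers capture 2/11 = 2/11 of each unit of subsidy.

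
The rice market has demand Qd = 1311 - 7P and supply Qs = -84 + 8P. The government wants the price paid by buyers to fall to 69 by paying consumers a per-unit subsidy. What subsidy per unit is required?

Required subsidy s = 45 per unit

At a buyer price of 69, quantity demanded is 1311 − 7·69 = 828.
Sellers supply 828 only when they receive Ps with -84 + 8·Ps = 828, i.e. Ps = 114.
s = Ps − Pb = 114 − 69 = 45.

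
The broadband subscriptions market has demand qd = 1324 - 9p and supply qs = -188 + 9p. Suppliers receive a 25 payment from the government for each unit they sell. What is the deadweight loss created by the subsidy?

Deadweight loss = 1406.25

Pre-subsidy: 1324 - 9p = -188 + 9p gives p* = 84, q* = 568.
With the subsidy, sellers receive ps = pb + 25 for each unit, where pb is the price buyers pay.
Supply in terms of pb becomes qs = -188 + 9(pb + 25) = 37 + 9pb. Setting this equal to demand: 1324 - 9pb = 37 + 9pb, so pb = 71.5.
Sellers receive ps = 71.5 + 25 = 96.5; q' = 1324 − 9·71.5 = 680.5.
The subsidy expands output by 680.5 − 568 = 112.5 past the efficient level; on those units the gap between marginal cost and willingness to pay runs from 0 up to 25.
DWL = ½ × 25 × 112.5 = 1406.25.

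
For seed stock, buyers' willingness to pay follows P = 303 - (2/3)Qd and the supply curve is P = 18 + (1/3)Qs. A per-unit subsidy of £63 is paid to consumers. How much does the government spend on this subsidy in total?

Government cost = £21924

Pre-subsidy: 303 - (2/3)Q = 18 + (1/3)Q gives Q* = 285 and P* = 113.
With the rebate, buyers effectively pay Pb = Ps − 63, where Ps is the price sellers receive.
On the curves, Pb = 303 - (2/3)Q and Ps = 18 + (1/3)Q; the wedge Ps − Pb = 63 gives 18 + (1/3)Q − (303 - (2/3)Q) = 63, so Q' = 348.
Then Pb = 303 − (2/3)·348 = 71 and Ps = 18 + (1/3)·348 = 134.
Government outlay = subsidy × quantity = 63 × 348 = 21924.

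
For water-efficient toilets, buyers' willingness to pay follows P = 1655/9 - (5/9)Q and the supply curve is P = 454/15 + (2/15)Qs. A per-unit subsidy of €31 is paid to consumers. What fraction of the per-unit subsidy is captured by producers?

Pre-subsidy: 1655/9 - (5/9)Q = 454/15 + (2/15)Q gives Q* = 223 and P* = 60.
With the rebate, buyers effectively pay Pb = Ps − 31, where Ps is the price sellers receive.
On the curves, Pb = 1655/9 - (5/9)Q and Ps = 454/15 + (2/15)Q; the wedge Ps − Pb = 31 gives 454/15 + (2/15)Q − (1655/9 - (5/9)Q) = 31, so Q' = 268.
Then Pb = 1655/9 − (5/9)·268 = 35 and Ps = 454/15 + (2/15)·268 = 66.
Buyers' price falls by P* − Pb = 60 − 35 = 25; sellers' price rises by Ps − P* = 66 − 60 = 6.
So producers capture 6/31 = 6/31 of each unit of subsidy.

Producer share = 6/31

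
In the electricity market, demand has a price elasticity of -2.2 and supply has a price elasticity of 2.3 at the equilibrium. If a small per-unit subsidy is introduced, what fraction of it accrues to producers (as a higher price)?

For a small subsidy around the equilibrium, the benefit split depends on the relative slopes, which at a point are proportional to the elasticities.
Buyer share = εs/(εs + |εd|) = 2.3/(2.3 + 2.2) = 23/45; seller share = |εd|/(εs + |εd|) = 22/45.
So producers capture 22/45 of the subsidy.

Producer share = 22/45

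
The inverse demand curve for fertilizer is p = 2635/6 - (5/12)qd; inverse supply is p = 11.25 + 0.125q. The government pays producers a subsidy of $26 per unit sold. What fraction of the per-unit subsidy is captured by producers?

Pre-subsidy: 2635/6 - (5/12)q = 11.25 + 0.125q gives q* = 790 and p* = 110.
With the subsidy, sellers receive ps = pb + 26 for each unit, where pb is the price buyers pay.
On the curves, pb = 2635/6 - (5/12)q and ps = 11.25 + 0.125q; the wedge ps − pb = 26 gives 11.25 + 0.125q − (2635/6 - (5/12)q) = 26, so q' = 838.
Then pb = 2635/6 − (5/12)·838 = 90 and ps = 11.25 + 0.125·838 = 116.
Buyers' price falls by p* − pb = 110 − 90 = 20; sellers' price rises by ps − p* = 116 − 110 = 6.
So producers capture 6/26 = 3/13 of each unit of subsidy.

Producer share = 3/13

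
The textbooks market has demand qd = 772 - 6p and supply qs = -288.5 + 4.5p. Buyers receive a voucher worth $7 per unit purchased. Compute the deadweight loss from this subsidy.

Deadweight loss = $63

Pre-subsidy: 772 - 6p = -288.5 + 4.5p gives p* = 101, q* = 166.
With the rebate, buyers effectively pay pb = ps − 7, where ps is the price sellers receive.
Demand in terms of ps becomes qd = 772 − 6(ps − 7) = 814 - 6ps. Setting this equal to supply: 814 - 6ps = -288.5 + 4.5ps, so ps = 105.
Buyers pay pb = 105 − 7 = 98; q' = -288.5 + 4.5·105 = 184.
The subsidy expands output by 184 − 166 = 18 past the efficient level; on those units the gap between marginal cost and willingness to pay runs from 0 up to 7.
DWL = ½ × 7 × 18 = 63.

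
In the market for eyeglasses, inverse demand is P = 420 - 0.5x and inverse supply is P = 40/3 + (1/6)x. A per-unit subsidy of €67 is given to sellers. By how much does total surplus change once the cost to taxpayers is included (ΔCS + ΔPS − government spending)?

Pre-subsidy: 420 - 0.5x = 40/3 + (1/6)x gives x* = 610 and P* = 115.
With the subsidy, sellers receive Ps = Pb + 67 for each unit, where Pb is the price buyers pay.
On the curves, Pb = 420 - 0.5x and Ps = 40/3 + (1/6)x; the wedge Ps − Pb = 67 gives 40/3 + (1/6)x − (420 - 0.5x) = 67, so x' = 710.5.
Then Pb = 420 − 0.5·710.5 = 64.75 and Ps = 40/3 + (1/6)·710.5 = 131.75.
ΔCS = ½(610 + 710.5)(115 − 64.75) = 33177.5625; ΔPS = ½(610 + 710.5)(131.75 − 115) = 11059.1875.
Government spending = 67 × 710.5 = 47603.5.
Net change = 33177.5625 + 11059.1875 − 47603.5 = -3366.75. The loss equals the DWL triangle ½·67·100.5.

Net change in total surplus = -€3366.75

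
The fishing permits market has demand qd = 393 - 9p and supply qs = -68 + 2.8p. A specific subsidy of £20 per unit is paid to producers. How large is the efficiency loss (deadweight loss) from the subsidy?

Pre-subsidy: 393 - 9p = -68 + 2.8p gives p* = 2305/59, q* = 2442/59.
With the subsidy, sellers receive ps = pb + 20 for each unit, where pb is the price buyers pay.
Supply in terms of pb becomes qs = -68 + 2.8(pb + 20) = -12 + 2.8pb. Setting this equal to demand: 393 - 9pb = -12 + 2.8pb, so pb = 2025/59.
Sellers receive ps = 2025/59 + 20 = 3205/59; q' = 393 − 9·(2025/59) = 4962/59.
The subsidy expands output by 4962/59 − 2442/59 = 2520/59 past the efficient level; on those units the gap between marginal cost and willingness to pay runs from 0 up to 20.
DWL = ½ × 20 × 2520/59 = 25200/59.

Deadweight loss = 25200/59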